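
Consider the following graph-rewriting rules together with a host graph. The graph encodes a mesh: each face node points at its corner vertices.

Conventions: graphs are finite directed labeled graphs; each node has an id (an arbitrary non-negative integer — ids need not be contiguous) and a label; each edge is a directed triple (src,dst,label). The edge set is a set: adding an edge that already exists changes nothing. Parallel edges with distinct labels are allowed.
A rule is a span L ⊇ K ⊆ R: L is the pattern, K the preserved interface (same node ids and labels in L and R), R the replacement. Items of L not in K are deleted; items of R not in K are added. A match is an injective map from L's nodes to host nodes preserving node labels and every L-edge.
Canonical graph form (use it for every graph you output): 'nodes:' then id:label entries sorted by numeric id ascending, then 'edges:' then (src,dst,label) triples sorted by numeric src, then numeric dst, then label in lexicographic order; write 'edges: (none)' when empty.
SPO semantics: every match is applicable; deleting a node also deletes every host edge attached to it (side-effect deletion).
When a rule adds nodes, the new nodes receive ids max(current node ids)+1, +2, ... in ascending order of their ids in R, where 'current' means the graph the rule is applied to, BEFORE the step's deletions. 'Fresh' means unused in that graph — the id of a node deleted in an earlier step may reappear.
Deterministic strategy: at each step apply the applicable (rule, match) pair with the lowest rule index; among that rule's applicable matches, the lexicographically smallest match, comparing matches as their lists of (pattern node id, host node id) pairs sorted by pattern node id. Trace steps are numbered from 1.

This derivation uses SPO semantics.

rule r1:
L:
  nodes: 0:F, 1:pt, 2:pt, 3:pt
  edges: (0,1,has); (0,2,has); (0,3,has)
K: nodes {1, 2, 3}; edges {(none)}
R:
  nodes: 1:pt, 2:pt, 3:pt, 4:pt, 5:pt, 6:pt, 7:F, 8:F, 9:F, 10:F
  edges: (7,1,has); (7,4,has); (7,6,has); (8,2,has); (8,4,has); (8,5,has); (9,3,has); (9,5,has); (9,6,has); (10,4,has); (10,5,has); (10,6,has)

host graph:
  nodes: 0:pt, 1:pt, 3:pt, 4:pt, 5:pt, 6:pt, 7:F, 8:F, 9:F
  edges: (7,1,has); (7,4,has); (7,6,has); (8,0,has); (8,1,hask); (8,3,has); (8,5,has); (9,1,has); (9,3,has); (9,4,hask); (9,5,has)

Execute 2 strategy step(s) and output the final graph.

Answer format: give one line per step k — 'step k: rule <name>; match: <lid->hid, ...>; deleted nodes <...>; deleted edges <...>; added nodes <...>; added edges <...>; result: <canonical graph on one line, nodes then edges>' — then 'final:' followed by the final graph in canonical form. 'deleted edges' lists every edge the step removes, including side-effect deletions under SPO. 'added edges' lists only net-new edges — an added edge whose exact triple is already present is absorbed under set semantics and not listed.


step 1: rule r1; match: 0->7, 1->1, 2->4, 3->6; deleted nodes 7; deleted edges (7,1,has); (7,4,has); (7,6,has); added nodes 10, 11, 12, 13, 14, 15, 16; added edges (13,1,has); (13,10,has); (13,12,has); (14,4,has); (14,10,has); (14,11,has); (15,6,has); (15,11,has); (15,12,has); (16,10,has); (16,11,has); (16,12,has); result: nodes: 0:pt, 1:pt, 3:pt, 4:pt, 5:pt, 6:pt, 8:F, 9:F, 10:pt, 11:pt, 12:pt, 13:F, 14:F, 15:F, 16:F edges: (8,0,has); (8,1,hask); (8,3,has); (8,5,has); (9,1,has); (9,3,has); (9,4,hask); (9,5,has); (13,1,has); (13,10,has); (13,12,has); (14,4,has); (14,10,has); (14,11,has); (15,6,has); (15,11,has); (15,12,has); (16,10,has); (16,11,has); (16,12,has)
step 2: rule r1; match: 0->8, 1->0, 2->3, 3->5; deleted nodes 8; deleted edges (8,0,has); (8,1,hask); (8,3,has); (8,5,has); added nodes 17, 18, 19, 20, 21, 22, 23; added edges (20,0,has); (20,17,has); (20,19,has); (21,3,has); (21,17,has); (21,18,has); (22,5,has); (22,18,has); (22,19,has); (23,17,has); (23,18,has); (23,19,has); result: nodes: 0:pt, 1:pt, 3:pt, 4:pt, 5:pt, 6:pt, 9:F, 10:pt, 11:pt, 12:pt, 13:F, 14:F, 15:F, 16:F, 17:pt, 18:pt, 19:pt, 20:F, 21:F, 22:F, 23:F edges: (9,1,has); (9,3,has); (9,4,hask); (9,5,has); (13,1,has); (13,10,has); (13,12,has); (14,4,has); (14,10,has); (14,11,has); (15,6,has); (15,11,has); (15,12,has); (16,10,has); (16,11,has); (16,12,has); (20,0,has); (20,17,has); (20,19,has); (21,3,has); (21,17,has); (21,18,has); (22,5,has); (22,18,has); (22,19,has); (23,17,has); (23,18,has); (23,19,has)
final:
nodes: 0:pt, 1:pt, 3:pt, 4:pt, 5:pt, 6:pt, 9:F, 10:pt, 11:pt, 12:pt, 13:F, 14:F, 15:F, 16:F, 17:pt, 18:pt, 19:pt, 20:F, 21:F, 22:F, 23:F
edges: (9,1,has); (9,3,has); (9,4,hask); (9,5,has); (13,1,has); (13,10,has); (13,12,has); (14,4,has); (14,10,has); (14,11,has); (15,6,has); (15,11,has); (15,12,has); (16,10,has); (16,11,has); (16,12,has); (20,0,has); (20,17,has); (20,19,has); (21,3,has); (21,17,has); (21,18,has); (22,5,has); (22,18,has); (22,19,has); (23,17,has); (23,18,has); (23,19,has)


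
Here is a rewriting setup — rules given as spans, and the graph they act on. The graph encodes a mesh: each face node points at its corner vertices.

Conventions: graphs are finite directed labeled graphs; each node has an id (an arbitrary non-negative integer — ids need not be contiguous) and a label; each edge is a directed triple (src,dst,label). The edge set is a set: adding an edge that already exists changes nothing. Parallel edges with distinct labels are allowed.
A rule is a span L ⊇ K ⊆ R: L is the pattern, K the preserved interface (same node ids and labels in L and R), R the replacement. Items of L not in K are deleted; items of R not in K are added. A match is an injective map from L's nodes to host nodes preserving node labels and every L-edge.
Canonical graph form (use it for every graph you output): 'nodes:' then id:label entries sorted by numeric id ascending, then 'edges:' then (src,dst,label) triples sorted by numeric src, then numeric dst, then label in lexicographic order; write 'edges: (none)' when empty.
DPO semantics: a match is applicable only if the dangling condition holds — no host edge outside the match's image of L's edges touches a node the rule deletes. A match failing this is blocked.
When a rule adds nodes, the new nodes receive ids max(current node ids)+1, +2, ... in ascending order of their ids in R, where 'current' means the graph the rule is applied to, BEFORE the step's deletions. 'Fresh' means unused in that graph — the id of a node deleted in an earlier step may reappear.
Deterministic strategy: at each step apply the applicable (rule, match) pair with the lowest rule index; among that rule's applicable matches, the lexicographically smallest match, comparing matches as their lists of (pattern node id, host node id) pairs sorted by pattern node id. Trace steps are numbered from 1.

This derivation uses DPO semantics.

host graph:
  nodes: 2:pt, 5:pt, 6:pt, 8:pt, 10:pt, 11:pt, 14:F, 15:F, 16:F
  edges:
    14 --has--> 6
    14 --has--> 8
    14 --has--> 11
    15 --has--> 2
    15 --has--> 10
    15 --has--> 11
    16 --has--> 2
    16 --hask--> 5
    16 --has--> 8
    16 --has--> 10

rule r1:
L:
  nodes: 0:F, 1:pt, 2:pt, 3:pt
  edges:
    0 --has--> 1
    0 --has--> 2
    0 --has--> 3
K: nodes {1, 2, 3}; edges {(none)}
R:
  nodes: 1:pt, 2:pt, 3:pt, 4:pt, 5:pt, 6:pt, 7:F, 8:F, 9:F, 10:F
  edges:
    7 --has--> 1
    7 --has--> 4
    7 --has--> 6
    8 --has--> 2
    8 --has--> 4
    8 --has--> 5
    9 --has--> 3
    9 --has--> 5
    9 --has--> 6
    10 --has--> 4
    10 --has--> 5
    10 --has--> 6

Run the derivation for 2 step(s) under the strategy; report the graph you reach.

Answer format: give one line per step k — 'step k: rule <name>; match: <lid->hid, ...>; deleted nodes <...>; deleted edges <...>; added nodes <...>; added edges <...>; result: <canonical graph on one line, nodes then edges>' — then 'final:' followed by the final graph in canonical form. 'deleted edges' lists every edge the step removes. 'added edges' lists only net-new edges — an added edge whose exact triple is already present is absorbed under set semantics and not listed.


step 1: rule r1; match: 0->14, 1->6, 2->8, 3->11; deleted nodes 14; deleted edges (14,6,has); (14,8,has); (14,11,has); added nodes 17, 18, 19, 20, 21, 22, 23; added edges (20,6,has); (20,17,has); (20,19,has); (21,8,has); (21,17,has); (21,18,has); (22,11,has); (22,18,has); (22,19,has); (23,17,has); (23,18,has); (23,19,has); result: nodes: 2:pt, 5:pt, 6:pt, 8:pt, 10:pt, 11:pt, 15:F, 16:F, 17:pt, 18:pt, 19:pt, 20:F, 21:F, 22:F, 23:F edges: (15,2,has); (15,10,has); (15,11,has); (16,2,has); (16,5,hask); (16,8,has); (16,10,has); (20,6,has); (20,17,has); (20,19,has); (21,8,has); (21,17,has); (21,18,has); (22,11,has); (22,18,has); (22,19,has); (23,17,has); (23,18,has); (23,19,has)
step 2: rule r1; match: 0->15, 1->2, 2->10, 3->11; deleted nodes 15; deleted edges (15,2,has); (15,10,has); (15,11,has); added nodes 24, 25, 26, 27, 28, 29, 30; added edges (27,2,has); (27,24,has); (27,26,has); (28,10,has); (28,24,has); (28,25,has); (29,11,has); (29,25,has); (29,26,has); (30,24,has); (30,25,has); (30,26,has); result: nodes: 2:pt, 5:pt, 6:pt, 8:pt, 10:pt, 11:pt, 16:F, 17:pt, 18:pt, 19:pt, 20:F, 21:F, 22:F, 23:F, 24:pt, 25:pt, 26:pt, 27:F, 28:F, 29:F, 30:F edges: (16,2,has); (16,5,hask); (16,8,has); (16,10,has); (20,6,has); (20,17,has); (20,19,has); (21,8,has); (21,17,has); (21,18,has); (22,11,has); (22,18,has); (22,19,has); (23,17,has); (23,18,has); (23,19,has); (27,2,has); (27,24,has); (27,26,has); (28,10,has); (28,24,has); (28,25,has); (29,11,has); (29,25,has); (29,26,has); (30,24,has); (30,25,has); (30,26,has)
final:
nodes: 2:pt, 5:pt, 6:pt, 8:pt, 10:pt, 11:pt, 16:F, 17:pt, 18:pt, 19:pt, 20:F, 21:F, 22:F, 23:F, 24:pt, 25:pt, 26:pt, 27:F, 28:F, 29:F, 30:F
edges: (16,2,has); (16,5,hask); (16,8,has); (16,10,has); (20,6,has); (20,17,has); (20,19,has); (21,8,has); (21,17,has); (21,18,has); (22,11,has); (22,18,has); (22,19,has); (23,17,has); (23,18,has); (23,19,has); (27,2,has); (27,24,has); (27,26,has); (28,10,has); (28,24,has); (28,25,has); (29,11,has); (29,25,has); (29,26,has); (30,24,has); (30,25,has); (30,26,has)


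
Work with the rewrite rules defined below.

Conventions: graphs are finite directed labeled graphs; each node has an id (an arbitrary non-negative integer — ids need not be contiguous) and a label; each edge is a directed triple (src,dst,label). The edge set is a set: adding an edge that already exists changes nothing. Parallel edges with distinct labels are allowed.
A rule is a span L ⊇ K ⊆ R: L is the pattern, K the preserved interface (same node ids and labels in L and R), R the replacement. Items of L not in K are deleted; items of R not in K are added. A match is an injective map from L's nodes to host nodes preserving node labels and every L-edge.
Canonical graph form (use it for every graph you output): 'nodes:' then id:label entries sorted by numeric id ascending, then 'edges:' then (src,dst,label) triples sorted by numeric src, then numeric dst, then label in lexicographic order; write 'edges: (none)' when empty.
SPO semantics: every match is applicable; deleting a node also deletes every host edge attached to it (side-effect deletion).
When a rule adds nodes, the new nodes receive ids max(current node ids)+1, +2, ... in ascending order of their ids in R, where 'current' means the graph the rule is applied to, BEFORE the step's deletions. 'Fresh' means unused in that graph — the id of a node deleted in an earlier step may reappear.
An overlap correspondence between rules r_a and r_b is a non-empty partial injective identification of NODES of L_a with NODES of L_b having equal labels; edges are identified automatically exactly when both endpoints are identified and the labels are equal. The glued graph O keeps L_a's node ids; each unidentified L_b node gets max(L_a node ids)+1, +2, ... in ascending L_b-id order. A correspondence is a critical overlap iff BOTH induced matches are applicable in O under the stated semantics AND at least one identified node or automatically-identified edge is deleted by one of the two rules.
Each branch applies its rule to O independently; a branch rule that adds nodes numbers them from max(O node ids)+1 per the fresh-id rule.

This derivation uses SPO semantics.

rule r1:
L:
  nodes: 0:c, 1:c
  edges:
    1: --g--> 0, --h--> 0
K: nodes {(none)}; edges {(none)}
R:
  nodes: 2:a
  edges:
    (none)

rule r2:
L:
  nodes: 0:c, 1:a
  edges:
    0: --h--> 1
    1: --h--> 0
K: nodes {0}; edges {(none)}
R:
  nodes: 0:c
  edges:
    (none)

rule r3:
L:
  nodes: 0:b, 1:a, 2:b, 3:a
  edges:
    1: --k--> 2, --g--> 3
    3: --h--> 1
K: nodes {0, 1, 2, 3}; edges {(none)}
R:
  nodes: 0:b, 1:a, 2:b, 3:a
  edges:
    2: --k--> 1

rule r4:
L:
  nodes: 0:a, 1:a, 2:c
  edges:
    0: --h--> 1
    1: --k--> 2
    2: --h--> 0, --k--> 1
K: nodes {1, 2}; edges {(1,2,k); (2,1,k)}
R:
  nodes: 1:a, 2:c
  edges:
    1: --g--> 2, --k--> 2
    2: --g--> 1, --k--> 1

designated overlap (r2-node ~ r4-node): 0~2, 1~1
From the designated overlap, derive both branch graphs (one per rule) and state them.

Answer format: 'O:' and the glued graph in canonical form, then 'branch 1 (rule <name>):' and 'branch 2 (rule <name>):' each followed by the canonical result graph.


O:
nodes: 0:c, 1:a, 2:a
edges: (0,1,h); (0,1,k); (0,2,h); (1,0,h); (1,0,k); (2,1,h)
branch 1 (rule r2):
nodes: 0:c, 2:a
edges: (0,2,h)
branch 2 (rule r4):
nodes: 0:c, 1:a
edges: (0,1,g); (0,1,h); (0,1,k); (1,0,g); (1,0,h); (1,0,k)


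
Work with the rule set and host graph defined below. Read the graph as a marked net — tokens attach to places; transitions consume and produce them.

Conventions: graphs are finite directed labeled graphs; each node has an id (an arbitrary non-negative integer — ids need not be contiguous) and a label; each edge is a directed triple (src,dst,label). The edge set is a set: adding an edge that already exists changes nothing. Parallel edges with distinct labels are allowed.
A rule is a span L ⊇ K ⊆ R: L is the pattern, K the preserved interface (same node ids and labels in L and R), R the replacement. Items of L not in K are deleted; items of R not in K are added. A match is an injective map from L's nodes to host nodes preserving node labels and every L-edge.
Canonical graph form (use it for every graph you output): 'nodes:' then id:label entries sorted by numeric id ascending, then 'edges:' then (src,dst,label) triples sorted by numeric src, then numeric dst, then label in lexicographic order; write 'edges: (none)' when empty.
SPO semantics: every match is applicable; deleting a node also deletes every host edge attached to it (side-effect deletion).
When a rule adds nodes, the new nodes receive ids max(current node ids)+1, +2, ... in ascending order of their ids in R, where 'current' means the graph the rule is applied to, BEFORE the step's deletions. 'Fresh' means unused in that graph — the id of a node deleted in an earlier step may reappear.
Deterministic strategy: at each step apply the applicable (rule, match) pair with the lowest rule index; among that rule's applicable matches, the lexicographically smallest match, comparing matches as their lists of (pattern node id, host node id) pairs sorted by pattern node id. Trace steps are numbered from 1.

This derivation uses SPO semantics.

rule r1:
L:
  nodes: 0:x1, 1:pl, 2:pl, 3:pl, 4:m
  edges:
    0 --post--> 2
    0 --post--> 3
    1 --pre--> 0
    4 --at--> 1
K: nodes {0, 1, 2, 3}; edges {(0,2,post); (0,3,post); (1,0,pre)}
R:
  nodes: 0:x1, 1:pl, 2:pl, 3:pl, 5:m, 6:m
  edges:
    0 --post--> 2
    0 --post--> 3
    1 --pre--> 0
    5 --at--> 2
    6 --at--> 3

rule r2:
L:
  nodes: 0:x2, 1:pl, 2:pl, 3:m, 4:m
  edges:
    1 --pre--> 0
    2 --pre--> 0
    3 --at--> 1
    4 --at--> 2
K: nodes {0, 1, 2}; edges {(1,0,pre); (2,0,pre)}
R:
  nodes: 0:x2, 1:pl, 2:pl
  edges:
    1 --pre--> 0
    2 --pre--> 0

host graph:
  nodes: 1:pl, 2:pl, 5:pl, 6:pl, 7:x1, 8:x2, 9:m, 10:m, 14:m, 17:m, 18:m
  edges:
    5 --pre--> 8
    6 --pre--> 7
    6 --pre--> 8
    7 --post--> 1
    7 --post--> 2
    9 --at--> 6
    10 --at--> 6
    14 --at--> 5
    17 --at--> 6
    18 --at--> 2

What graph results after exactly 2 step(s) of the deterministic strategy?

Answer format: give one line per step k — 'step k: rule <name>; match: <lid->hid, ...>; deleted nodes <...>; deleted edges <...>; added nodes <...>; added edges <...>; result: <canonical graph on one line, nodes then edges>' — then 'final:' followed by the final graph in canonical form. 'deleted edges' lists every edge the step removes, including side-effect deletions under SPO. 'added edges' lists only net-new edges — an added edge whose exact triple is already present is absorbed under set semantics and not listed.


step 1: rule r1; match: 0->7, 1->6, 2->1, 3->2, 4->9; deleted nodes 9; deleted edges (9,6,at); added nodes 19, 20; added edges (19,1,at); (20,2,at); result: nodes: 1:pl, 2:pl, 5:pl, 6:pl, 7:x1, 8:x2, 10:m, 14:m, 17:m, 18:m, 19:m, 20:m edges: (5,8,pre); (6,7,pre); (6,8,pre); (7,1,post); (7,2,post); (10,6,at); (14,5,at); (17,6,at); (18,2,at); (19,1,at); (20,2,at)
step 2: rule r1; match: 0->7, 1->6, 2->1, 3->2, 4->10; deleted nodes 10; deleted edges (10,6,at); added nodes 21, 22; added edges (21,1,at); (22,2,at); result: nodes: 1:pl, 2:pl, 5:pl, 6:pl, 7:x1, 8:x2, 14:m, 17:m, 18:m, 19:m, 20:m, 21:m, 22:m edges: (5,8,pre); (6,7,pre); (6,8,pre); (7,1,post); (7,2,post); (14,5,at); (17,6,at); (18,2,at); (19,1,at); (20,2,at); (21,1,at); (22,2,at)
final:
nodes: 1:pl, 2:pl, 5:pl, 6:pl, 7:x1, 8:x2, 14:m, 17:m, 18:m, 19:m, 20:m, 21:m, 22:m
edges: (5,8,pre); (6,7,pre); (6,8,pre); (7,1,post); (7,2,post); (14,5,at); (17,6,at); (18,2,at); (19,1,at); (20,2,at); (21,1,at); (22,2,at)


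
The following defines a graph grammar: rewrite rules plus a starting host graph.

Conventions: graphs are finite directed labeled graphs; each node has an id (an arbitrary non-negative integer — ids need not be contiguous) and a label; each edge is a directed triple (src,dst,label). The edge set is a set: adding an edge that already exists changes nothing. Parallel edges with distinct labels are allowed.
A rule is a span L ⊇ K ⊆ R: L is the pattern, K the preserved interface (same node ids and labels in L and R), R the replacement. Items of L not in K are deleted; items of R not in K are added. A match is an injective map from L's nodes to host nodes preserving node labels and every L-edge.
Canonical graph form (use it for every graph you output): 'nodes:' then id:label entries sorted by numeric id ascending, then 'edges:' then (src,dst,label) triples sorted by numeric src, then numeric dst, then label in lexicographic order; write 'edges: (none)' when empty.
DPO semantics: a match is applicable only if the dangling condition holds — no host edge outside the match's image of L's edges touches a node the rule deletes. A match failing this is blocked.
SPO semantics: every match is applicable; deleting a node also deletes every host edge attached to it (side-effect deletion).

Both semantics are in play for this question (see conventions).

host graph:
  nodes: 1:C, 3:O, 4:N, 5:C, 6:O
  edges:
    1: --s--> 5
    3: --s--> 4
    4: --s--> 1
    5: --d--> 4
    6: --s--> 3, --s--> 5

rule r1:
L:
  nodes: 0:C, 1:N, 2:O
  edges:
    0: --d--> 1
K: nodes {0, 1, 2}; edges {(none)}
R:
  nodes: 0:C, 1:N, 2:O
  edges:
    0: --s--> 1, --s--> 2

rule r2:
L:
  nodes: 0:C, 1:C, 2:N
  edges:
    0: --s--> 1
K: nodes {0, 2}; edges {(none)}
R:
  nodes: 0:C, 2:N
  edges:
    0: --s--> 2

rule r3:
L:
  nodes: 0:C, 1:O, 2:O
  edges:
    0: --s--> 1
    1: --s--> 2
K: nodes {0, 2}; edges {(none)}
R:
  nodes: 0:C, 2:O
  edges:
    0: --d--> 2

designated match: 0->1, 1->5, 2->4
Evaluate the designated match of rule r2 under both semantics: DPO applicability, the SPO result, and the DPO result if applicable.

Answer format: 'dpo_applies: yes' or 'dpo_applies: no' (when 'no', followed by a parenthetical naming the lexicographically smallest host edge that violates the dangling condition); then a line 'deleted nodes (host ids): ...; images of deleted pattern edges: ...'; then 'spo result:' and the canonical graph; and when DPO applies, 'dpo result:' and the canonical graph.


dpo_applies: no
(the rule deletes node 5, which keeps host edge (5,4,d) outside the match image — the dangling condition fails, DPO blocks; SPO proceeds and side-deletes such edges)
deleted nodes (host ids): 5; images of deleted pattern edges: (1,5,s)
spo result:
nodes: 1:C, 3:O, 4:N, 6:O
edges: (1,4,s); (3,4,s); (4,1,s); (6,3,s)


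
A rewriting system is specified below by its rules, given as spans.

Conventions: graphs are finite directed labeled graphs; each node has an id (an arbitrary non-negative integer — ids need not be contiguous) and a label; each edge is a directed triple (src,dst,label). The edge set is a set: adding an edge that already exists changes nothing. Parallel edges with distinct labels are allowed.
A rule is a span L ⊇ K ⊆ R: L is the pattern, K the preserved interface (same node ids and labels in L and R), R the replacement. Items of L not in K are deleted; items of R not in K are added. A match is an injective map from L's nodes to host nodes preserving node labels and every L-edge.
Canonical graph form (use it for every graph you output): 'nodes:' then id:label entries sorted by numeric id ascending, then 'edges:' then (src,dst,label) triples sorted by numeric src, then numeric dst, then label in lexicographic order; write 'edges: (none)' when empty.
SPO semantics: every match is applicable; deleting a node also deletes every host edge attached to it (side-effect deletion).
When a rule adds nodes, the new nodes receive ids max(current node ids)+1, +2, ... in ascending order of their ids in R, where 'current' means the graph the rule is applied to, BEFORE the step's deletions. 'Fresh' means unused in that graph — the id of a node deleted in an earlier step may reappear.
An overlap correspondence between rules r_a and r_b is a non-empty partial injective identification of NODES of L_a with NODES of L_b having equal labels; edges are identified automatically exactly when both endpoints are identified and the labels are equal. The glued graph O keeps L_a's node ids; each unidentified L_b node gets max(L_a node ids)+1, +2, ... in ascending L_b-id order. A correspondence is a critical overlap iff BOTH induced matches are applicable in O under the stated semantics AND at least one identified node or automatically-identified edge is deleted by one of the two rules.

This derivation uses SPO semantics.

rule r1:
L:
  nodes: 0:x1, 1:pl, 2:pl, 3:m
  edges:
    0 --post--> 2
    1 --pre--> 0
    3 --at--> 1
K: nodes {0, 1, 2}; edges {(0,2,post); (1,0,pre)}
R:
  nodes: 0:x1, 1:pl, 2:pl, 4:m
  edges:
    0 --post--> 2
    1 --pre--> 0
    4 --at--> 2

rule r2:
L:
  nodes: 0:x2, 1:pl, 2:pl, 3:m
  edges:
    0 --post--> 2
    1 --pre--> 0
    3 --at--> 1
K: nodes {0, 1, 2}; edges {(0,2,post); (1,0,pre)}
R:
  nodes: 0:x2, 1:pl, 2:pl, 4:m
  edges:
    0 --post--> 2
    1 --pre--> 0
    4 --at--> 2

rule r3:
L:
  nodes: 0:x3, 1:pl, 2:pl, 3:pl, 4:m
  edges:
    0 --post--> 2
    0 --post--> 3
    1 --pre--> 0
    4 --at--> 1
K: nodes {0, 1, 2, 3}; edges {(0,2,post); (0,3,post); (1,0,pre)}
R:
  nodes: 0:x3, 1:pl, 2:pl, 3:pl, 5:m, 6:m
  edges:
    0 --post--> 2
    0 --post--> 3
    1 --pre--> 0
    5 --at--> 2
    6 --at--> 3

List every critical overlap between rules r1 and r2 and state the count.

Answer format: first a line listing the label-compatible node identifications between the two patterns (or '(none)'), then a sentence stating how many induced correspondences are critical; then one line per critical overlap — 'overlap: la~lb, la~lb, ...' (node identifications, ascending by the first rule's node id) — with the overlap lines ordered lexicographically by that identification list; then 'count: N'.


label-compatible node identifications between L(r1) and L(r2): 1~1, 1~2, 2~1, 2~2, 3~3
7 of the induced correspondences are critical overlaps of r1 and r2.
overlap: 1~1, 2~2, 3~3
overlap: 1~1, 3~3
overlap: 1~2, 2~1, 3~3
overlap: 1~2, 3~3
overlap: 2~1, 3~3
overlap: 2~2, 3~3
overlap: 3~3
count: 7


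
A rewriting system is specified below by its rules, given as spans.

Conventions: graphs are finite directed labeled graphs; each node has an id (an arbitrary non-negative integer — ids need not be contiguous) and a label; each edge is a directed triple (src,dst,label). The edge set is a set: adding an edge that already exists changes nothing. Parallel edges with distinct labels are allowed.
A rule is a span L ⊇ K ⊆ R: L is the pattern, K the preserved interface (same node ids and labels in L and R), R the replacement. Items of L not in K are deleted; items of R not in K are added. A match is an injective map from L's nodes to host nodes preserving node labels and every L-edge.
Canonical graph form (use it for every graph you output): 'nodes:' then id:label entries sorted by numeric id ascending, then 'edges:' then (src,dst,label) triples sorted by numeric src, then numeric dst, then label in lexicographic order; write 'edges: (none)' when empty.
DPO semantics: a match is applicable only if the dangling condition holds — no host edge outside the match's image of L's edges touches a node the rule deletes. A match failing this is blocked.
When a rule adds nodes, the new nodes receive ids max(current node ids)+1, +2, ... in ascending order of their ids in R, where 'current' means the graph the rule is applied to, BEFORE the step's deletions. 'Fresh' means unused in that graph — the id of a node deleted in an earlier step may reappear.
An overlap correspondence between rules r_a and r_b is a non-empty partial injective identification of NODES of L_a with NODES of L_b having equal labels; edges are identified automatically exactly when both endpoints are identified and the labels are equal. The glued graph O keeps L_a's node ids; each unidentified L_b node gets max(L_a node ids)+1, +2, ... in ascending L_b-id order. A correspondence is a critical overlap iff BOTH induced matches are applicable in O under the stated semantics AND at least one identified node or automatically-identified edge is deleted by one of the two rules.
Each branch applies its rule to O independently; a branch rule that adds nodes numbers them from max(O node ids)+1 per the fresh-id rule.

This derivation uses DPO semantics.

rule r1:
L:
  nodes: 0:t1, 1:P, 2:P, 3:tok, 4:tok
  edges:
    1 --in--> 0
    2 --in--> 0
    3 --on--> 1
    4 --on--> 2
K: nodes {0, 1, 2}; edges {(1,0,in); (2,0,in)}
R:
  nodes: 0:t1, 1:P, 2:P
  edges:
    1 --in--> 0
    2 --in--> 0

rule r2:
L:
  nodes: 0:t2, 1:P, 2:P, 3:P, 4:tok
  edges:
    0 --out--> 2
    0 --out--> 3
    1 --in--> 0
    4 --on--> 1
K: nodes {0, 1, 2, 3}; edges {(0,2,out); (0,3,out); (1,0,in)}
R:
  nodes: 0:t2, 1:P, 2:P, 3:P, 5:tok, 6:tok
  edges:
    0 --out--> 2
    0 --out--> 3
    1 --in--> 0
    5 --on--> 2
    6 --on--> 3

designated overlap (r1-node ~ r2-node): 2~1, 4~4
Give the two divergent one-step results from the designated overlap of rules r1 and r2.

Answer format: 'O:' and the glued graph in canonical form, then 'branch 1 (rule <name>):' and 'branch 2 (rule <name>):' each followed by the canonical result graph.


O:
nodes: 0:t1, 1:P, 2:P, 3:tok, 4:tok, 5:t2, 6:P, 7:P
edges: (1,0,in); (2,0,in); (2,5,in); (3,1,on); (4,2,on); (5,6,out); (5,7,out)
branch 1 (rule r1):
nodes: 0:t1, 1:P, 2:P, 5:t2, 6:P, 7:P
edges: (1,0,in); (2,0,in); (2,5,in); (5,6,out); (5,7,out)
branch 2 (rule r2):
nodes: 0:t1, 1:P, 2:P, 3:tok, 5:t2, 6:P, 7:P, 8:tok, 9:tok
edges: (1,0,in); (2,0,in); (2,5,in); (3,1,on); (5,6,out); (5,7,out); (8,6,on); (9,7,on)


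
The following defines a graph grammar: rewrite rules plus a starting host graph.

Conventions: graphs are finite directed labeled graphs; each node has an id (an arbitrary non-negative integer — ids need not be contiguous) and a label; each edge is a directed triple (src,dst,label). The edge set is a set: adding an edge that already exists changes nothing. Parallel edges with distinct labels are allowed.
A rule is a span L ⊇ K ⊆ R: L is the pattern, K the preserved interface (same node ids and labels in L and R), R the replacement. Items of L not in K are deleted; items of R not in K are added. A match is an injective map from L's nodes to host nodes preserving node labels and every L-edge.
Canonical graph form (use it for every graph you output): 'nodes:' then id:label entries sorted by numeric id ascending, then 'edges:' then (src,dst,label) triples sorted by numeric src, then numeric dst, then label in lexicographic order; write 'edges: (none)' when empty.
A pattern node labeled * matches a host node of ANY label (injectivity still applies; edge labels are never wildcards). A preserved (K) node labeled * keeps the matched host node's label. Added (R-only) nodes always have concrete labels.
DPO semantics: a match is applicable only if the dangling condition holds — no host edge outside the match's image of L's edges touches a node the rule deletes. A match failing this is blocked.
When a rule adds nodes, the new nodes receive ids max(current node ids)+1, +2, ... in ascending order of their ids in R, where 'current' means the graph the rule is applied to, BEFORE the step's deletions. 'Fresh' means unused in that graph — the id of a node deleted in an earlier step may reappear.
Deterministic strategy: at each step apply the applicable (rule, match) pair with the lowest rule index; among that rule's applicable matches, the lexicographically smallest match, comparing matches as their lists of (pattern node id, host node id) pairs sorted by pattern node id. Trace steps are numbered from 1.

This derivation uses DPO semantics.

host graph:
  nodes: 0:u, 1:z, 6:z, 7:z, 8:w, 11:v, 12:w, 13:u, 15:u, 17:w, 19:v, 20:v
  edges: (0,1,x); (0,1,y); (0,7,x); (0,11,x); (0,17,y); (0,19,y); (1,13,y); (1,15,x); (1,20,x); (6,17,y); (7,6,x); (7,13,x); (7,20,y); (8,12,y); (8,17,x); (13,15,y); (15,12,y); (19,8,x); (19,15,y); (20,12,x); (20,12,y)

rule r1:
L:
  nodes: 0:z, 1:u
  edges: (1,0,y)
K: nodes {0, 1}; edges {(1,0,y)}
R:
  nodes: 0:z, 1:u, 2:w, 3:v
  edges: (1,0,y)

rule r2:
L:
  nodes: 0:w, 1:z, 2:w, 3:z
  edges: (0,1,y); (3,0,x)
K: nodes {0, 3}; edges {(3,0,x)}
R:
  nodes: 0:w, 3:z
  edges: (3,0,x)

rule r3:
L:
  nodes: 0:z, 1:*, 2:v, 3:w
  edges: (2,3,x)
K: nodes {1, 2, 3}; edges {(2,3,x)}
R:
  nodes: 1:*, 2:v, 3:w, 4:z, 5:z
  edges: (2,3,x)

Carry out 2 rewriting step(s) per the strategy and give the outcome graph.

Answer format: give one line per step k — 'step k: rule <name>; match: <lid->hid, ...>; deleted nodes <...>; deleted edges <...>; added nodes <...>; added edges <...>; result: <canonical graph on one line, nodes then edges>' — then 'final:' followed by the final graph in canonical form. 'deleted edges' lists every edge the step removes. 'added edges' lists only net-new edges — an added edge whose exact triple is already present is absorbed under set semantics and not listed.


step 1: rule r1; match: 0->1, 1->0; deleted nodes (none); deleted edges (none); added nodes 21, 22; added edges (none); result: nodes: 0:u, 1:z, 6:z, 7:z, 8:w, 11:v, 12:w, 13:u, 15:u, 17:w, 19:v, 20:v, 21:w, 22:v edges: (0,1,x); (0,1,y); (0,7,x); (0,11,x); (0,17,y); (0,19,y); (1,13,y); (1,15,x); (1,20,x); (6,17,y); (7,6,x); (7,13,x); (7,20,y); (8,12,y); (8,17,x); (13,15,y); (15,12,y); (19,8,x); (19,15,y); (20,12,x); (20,12,y)
step 2: rule r1; match: 0->1, 1->0; deleted nodes (none); deleted edges (none); added nodes 23, 24; added edges (none); result: nodes: 0:u, 1:z, 6:z, 7:z, 8:w, 11:v, 12:w, 13:u, 15:u, 17:w, 19:v, 20:v, 21:w, 22:v, 23:w, 24:v edges: (0,1,x); (0,1,y); (0,7,x); (0,11,x); (0,17,y); (0,19,y); (1,13,y); (1,15,x); (1,20,x); (6,17,y); (7,6,x); (7,13,x); (7,20,y); (8,12,y); (8,17,x); (13,15,y); (15,12,y); (19,8,x); (19,15,y); (20,12,x); (20,12,y)
final:
nodes: 0:u, 1:z, 6:z, 7:z, 8:w, 11:v, 12:w, 13:u, 15:u, 17:w, 19:v, 20:v, 21:w, 22:v, 23:w, 24:v
edges: (0,1,x); (0,1,y); (0,7,x); (0,11,x); (0,17,y); (0,19,y); (1,13,y); (1,15,x); (1,20,x); (6,17,y); (7,6,x); (7,13,x); (7,20,y); (8,12,y); (8,17,x); (13,15,y); (15,12,y); (19,8,x); (19,15,y); (20,12,x); (20,12,y)


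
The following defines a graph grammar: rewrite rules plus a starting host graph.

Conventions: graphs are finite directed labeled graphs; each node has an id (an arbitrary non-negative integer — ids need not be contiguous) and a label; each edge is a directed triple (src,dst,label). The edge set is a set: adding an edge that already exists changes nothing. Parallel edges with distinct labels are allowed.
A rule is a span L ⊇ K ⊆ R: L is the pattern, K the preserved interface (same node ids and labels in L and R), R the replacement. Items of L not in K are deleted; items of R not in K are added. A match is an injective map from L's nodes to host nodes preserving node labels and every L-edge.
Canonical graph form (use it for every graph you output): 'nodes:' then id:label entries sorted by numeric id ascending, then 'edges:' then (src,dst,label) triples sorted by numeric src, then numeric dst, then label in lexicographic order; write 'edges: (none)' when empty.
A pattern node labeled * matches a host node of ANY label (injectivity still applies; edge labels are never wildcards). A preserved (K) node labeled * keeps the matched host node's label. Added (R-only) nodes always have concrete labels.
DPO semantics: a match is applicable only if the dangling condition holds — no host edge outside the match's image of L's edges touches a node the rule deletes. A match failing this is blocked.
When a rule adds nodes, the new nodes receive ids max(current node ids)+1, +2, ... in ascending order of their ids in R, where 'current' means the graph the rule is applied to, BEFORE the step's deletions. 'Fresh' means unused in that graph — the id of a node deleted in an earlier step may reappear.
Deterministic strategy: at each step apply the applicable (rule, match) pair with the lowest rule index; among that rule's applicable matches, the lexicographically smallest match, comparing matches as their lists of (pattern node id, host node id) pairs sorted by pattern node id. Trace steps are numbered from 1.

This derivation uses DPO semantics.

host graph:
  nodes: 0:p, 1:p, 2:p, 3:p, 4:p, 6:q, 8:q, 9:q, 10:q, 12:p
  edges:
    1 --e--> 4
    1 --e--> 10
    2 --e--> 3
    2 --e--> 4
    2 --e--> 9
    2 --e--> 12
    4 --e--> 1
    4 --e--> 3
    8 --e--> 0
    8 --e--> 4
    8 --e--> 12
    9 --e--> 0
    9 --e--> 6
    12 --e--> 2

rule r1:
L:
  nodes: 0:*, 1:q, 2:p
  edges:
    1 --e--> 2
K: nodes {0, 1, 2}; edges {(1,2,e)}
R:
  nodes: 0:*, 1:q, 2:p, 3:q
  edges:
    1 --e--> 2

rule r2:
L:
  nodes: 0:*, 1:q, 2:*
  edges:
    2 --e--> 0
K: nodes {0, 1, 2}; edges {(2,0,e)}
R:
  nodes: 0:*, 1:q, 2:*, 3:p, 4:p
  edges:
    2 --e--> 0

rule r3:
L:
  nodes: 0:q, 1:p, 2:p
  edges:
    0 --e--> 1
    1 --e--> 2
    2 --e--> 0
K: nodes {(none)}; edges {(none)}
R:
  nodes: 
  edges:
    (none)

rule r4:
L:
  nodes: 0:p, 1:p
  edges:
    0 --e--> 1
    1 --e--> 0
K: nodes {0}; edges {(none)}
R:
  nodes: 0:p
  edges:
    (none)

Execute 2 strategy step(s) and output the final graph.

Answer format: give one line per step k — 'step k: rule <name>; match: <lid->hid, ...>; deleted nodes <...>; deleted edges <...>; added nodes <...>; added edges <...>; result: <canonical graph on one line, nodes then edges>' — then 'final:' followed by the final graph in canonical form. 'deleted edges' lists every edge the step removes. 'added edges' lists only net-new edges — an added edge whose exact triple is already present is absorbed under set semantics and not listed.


step 1: rule r1; match: 0->0, 1->8, 2->4; deleted nodes (none); deleted edges (none); added nodes 13; added edges (none); result: nodes: 0:p, 1:p, 2:p, 3:p, 4:p, 6:q, 8:q, 9:q, 10:q, 12:p, 13:q edges: (1,4,e); (1,10,e); (2,3,e); (2,4,e); (2,9,e); (2,12,e); (4,1,e); (4,3,e); (8,0,e); (8,4,e); (8,12,e); (9,0,e); (9,6,e); (12,2,e)
step 2: rule r1; match: 0->0, 1->8, 2->4; deleted nodes (none); deleted edges (none); added nodes 14; added edges (none); result: nodes: 0:p, 1:p, 2:p, 3:p, 4:p, 6:q, 8:q, 9:q, 10:q, 12:p, 13:q, 14:q edges: (1,4,e); (1,10,e); (2,3,e); (2,4,e); (2,9,e); (2,12,e); (4,1,e); (4,3,e); (8,0,e); (8,4,e); (8,12,e); (9,0,e); (9,6,e); (12,2,e)
final:
nodes: 0:p, 1:p, 2:p, 3:p, 4:p, 6:q, 8:q, 9:q, 10:q, 12:p, 13:q, 14:q
edges: (1,4,e); (1,10,e); (2,3,e); (2,4,e); (2,9,e); (2,12,e); (4,1,e); (4,3,e); (8,0,e); (8,4,e); (8,12,e); (9,0,e); (9,6,e); (12,2,e)


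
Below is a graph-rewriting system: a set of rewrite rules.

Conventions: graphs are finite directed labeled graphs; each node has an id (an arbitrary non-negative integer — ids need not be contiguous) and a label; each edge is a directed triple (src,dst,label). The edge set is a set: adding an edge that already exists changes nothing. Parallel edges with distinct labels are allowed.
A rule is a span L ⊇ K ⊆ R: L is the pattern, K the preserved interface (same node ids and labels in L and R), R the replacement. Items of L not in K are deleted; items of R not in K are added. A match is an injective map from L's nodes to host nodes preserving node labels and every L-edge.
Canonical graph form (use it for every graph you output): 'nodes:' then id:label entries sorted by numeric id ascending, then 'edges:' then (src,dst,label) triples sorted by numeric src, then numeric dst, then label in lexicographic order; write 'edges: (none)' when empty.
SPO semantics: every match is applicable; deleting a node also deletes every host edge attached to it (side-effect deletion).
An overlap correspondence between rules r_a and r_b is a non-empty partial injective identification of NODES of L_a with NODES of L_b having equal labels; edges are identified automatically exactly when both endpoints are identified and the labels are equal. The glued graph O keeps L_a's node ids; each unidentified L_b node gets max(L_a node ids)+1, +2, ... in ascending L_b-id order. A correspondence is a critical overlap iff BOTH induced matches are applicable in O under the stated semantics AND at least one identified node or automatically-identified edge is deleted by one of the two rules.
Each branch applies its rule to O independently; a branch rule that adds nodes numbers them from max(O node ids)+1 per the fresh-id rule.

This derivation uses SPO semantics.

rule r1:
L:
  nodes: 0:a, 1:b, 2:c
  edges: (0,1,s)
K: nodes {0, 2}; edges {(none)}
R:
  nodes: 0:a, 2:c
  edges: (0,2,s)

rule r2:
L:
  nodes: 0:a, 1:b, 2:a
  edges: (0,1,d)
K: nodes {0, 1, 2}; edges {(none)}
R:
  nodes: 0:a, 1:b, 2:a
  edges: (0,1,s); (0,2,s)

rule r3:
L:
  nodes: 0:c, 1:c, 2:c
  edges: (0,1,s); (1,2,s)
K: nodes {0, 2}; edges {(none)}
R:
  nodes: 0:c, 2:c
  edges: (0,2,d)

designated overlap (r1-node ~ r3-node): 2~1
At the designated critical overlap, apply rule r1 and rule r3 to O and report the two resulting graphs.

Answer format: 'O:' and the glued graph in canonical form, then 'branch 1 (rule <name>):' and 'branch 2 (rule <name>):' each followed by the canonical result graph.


O:
nodes: 0:a, 1:b, 2:c, 3:c, 4:c
edges: (0,1,s); (2,4,s); (3,2,s)
branch 1 (rule r1):
nodes: 0:a, 2:c, 3:c, 4:c
edges: (0,2,s); (2,4,s); (3,2,s)
branch 2 (rule r3):
nodes: 0:a, 1:b, 3:c, 4:c
edges: (0,1,s); (3,4,d)


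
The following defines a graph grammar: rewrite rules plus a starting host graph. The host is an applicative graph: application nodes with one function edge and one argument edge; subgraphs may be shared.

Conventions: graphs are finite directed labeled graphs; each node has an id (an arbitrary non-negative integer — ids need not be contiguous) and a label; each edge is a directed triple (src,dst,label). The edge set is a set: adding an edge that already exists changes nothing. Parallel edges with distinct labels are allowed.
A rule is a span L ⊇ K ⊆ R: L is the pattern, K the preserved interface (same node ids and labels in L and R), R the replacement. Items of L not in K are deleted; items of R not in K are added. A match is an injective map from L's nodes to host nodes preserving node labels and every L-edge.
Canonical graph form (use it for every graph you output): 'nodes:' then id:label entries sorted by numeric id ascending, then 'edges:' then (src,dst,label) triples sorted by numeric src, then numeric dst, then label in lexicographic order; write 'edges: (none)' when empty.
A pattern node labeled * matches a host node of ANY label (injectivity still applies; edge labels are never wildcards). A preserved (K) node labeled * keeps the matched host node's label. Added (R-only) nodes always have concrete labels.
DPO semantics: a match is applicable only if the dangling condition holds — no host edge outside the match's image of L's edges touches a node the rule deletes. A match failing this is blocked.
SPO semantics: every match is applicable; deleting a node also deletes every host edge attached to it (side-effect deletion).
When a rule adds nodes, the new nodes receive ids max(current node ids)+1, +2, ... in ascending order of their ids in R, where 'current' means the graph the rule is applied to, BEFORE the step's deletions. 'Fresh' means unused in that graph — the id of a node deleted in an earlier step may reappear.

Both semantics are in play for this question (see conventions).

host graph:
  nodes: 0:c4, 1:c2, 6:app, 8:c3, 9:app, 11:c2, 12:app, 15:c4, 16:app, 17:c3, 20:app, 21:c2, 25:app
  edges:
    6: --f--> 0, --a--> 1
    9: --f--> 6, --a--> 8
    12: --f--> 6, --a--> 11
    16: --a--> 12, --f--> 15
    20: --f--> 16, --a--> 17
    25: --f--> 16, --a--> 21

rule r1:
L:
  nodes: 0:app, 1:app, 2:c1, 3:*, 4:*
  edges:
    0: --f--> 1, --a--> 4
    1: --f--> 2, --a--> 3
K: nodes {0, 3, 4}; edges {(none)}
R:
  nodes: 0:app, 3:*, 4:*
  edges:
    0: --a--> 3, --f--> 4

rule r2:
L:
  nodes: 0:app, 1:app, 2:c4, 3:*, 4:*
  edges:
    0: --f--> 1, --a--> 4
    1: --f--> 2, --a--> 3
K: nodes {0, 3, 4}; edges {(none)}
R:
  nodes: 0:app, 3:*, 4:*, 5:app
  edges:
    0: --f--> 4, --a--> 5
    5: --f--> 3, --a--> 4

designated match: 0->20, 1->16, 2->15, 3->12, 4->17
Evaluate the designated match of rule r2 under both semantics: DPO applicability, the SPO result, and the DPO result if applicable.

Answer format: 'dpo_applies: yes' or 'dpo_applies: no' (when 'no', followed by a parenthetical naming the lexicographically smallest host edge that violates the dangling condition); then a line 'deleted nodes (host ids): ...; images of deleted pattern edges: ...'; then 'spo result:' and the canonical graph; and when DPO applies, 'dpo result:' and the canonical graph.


dpo_applies: no
(the rule deletes node 16, which keeps host edge (25,16,f) outside the match image — the dangling condition fails, DPO blocks; SPO proceeds and side-deletes such edges)
deleted nodes (host ids): 15, 16; images of deleted pattern edges: (16,12,a); (16,15,f); (20,16,f); (20,17,a)
spo result:
nodes: 0:c4, 1:c2, 6:app, 8:c3, 9:app, 11:c2, 12:app, 17:c3, 20:app, 21:c2, 25:app, 26:app
edges: (6,0,f); (6,1,a); (9,6,f); (9,8,a); (12,6,f); (12,11,a); (20,17,f); (20,26,a); (25,21,a); (26,12,f); (26,17,a)
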